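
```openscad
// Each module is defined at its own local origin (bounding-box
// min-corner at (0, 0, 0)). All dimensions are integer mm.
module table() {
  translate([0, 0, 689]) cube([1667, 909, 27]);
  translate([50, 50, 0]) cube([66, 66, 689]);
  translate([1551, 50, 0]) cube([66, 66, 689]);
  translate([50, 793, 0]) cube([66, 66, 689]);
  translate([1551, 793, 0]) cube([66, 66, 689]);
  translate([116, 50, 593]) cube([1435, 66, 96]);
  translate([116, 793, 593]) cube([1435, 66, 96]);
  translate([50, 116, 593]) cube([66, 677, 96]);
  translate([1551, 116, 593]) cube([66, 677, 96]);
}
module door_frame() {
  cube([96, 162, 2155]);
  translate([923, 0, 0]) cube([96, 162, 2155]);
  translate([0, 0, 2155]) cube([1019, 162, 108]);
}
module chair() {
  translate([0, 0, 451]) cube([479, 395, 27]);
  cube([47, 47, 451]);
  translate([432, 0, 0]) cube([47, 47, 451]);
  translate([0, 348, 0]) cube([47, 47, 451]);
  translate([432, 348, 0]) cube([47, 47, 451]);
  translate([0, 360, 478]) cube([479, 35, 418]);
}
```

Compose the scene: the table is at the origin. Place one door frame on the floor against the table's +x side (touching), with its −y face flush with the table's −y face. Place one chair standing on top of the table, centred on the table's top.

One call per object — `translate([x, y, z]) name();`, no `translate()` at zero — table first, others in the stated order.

table();
translate([1667, 0, 0]) door_frame();
translate([594, 257, 716]) chair();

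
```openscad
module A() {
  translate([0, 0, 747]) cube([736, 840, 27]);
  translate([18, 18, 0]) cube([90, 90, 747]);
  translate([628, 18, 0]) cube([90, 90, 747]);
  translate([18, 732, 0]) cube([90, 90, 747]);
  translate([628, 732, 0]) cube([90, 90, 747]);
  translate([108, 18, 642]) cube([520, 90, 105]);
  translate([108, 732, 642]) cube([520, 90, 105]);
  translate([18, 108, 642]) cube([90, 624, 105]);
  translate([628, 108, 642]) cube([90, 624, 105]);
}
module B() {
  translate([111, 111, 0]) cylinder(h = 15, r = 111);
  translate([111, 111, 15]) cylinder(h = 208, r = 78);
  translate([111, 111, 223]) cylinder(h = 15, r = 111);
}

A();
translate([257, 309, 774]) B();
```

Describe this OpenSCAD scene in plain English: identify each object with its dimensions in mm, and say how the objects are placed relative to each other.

A is a table with a 736×840 mm rectangular top, 27 mm thick, top surface at z = 774 mm, supported by four 90×90 mm square legs, each inset 18 mm from the nearest pair of top edges, running from the floor. Four apron rails, 90 mm thick and 105 mm tall, run between adjacent legs with their top edges flush with the underside of the top and their outer faces flush with the legs' outer faces.

B is a spool: two coaxial disc flanges of radius 111 mm and thickness 15 mm, joined by a core cylinder of radius 78 mm and height 208 mm. The lower flange rests on z = 0 and the three cylinders share a vertical axis.

The spool is on top of the table, centred.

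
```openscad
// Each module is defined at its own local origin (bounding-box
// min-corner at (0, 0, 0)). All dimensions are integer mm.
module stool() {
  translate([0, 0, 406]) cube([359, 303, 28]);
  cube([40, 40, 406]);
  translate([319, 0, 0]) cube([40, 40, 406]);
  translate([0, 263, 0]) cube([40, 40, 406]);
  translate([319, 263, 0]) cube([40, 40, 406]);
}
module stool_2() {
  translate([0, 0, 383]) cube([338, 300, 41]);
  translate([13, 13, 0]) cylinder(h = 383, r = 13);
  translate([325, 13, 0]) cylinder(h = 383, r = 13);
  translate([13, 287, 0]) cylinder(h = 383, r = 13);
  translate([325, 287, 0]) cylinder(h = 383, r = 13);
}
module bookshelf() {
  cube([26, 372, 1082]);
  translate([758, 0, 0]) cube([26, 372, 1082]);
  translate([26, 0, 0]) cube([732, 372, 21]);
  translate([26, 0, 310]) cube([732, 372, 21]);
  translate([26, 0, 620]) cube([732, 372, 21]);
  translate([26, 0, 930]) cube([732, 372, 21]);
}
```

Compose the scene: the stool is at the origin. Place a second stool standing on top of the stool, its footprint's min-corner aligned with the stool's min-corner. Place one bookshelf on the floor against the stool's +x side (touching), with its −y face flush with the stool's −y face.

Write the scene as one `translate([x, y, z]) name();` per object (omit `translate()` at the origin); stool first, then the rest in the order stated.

stool();
translate([0, 0, 434]) stool_2();
translate([359, 0, 0]) bookshelf();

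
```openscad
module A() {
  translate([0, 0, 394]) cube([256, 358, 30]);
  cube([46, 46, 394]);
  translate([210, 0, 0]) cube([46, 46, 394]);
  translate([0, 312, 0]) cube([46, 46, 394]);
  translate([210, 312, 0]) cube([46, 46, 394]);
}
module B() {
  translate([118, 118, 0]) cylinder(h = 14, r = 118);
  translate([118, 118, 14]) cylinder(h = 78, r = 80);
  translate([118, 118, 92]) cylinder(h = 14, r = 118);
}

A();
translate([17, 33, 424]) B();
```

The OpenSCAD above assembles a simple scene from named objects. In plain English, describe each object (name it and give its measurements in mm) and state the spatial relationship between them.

A is a four-legged stool. The seat is a 256×358×30 mm slab whose top surface is at z = 424 mm; four square legs, each 46×46 mm in cross-section, run from the floor (z = 0) to the underside of the seat, each flush with a corner of the seat.

B is a spool: two coaxial disc flanges of radius 118 mm and thickness 14 mm, joined by a core cylinder of radius 80 mm and height 78 mm. The lower flange rests on z = 0 and the three cylinders share a vertical axis.

The spool is on top of the stool.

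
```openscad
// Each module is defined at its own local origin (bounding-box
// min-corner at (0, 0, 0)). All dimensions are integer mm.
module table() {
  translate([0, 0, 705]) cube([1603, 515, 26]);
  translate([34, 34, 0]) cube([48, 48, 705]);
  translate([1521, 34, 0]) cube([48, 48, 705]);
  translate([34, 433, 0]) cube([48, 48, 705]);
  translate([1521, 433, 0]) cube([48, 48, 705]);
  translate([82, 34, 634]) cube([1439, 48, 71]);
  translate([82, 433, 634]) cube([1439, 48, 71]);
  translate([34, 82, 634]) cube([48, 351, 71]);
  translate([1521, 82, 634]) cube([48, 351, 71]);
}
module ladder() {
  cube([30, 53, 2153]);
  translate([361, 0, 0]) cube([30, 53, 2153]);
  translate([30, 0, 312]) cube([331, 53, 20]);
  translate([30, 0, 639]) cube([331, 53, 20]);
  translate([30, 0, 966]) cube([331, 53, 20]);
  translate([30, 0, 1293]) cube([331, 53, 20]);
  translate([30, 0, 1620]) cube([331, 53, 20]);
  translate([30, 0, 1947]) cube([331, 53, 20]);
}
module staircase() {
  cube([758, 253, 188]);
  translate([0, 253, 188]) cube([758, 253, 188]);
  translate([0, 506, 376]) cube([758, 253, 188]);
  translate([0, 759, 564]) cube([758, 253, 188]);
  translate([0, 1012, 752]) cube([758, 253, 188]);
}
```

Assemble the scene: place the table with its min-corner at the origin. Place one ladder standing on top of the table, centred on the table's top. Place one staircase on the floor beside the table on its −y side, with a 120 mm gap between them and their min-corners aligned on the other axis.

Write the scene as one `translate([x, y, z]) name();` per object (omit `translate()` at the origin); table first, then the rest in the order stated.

table();
translate([606, 231, 731]) ladder();
translate([0, -1385, 0]) staircase();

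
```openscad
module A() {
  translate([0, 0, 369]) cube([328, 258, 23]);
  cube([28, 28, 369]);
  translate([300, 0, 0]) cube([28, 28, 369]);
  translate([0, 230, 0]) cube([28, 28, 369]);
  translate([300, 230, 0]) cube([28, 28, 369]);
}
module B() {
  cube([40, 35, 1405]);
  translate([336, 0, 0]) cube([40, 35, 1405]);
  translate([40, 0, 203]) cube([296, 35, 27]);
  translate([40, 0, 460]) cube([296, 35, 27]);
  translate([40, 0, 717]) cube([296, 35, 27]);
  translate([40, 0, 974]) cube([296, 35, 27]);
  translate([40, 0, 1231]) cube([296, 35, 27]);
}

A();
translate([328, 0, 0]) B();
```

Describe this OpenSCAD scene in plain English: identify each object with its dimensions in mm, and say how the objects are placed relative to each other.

A is a four-legged stool. The seat is a 328×258×23 mm slab whose top surface is at z = 392 mm; four square legs, each 28×28 mm in cross-section, run from the floor (z = 0) to the underside of the seat, each flush with a corner of the seat.

B is a wooden ladder with two side rails of 40×35 mm section and 1405 mm height, set 376 mm apart overall. Between them run 5 rectangular rungs (35 mm deep, 27 mm thick), front faces flush with the rails' −y face. The bottom of the first rung is 203 mm above the floor and each subsequent rung is 257 mm higher than the one below.

The ladder is against the stool's +x side, with their −y faces flush.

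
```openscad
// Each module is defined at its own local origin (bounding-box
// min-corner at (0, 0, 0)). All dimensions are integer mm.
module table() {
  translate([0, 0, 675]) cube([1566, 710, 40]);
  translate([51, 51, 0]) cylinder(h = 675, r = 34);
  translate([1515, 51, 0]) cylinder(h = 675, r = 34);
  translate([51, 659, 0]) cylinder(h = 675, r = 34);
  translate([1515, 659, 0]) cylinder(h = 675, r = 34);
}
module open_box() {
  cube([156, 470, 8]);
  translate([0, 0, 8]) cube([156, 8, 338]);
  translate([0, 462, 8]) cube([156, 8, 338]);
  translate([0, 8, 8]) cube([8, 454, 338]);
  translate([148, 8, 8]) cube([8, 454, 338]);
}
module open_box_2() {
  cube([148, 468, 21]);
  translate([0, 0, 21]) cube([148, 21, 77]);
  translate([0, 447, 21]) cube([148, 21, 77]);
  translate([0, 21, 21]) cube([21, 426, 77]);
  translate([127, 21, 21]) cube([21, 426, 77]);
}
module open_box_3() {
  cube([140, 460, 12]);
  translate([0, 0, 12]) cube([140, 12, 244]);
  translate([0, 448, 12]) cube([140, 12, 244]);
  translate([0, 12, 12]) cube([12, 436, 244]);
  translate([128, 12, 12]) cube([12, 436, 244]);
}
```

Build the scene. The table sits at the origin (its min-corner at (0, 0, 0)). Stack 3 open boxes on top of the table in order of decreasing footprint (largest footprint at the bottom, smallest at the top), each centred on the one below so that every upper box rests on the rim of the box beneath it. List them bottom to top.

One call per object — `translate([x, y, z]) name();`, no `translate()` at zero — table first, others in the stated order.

table();
translate([705, 120, 715]) open_box();
translate([709, 121, 1061]) open_box_2();
translate([713, 125, 1159]) open_box_3();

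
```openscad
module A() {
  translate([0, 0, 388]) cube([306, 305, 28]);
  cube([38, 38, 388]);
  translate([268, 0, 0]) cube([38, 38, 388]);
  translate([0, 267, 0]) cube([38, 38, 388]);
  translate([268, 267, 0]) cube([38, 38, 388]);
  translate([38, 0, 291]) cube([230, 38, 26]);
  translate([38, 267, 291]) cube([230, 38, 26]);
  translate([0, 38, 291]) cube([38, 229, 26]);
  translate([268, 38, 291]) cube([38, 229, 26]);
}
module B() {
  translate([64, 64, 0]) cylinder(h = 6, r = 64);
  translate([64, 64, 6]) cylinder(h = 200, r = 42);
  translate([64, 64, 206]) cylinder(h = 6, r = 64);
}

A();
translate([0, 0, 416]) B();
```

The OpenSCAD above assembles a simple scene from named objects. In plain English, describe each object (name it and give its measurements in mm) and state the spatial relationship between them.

A is a four-legged stool. The seat is 306×305 mm, 28 mm thick, top at z = 416 mm. It stands on four square legs, each 38×38 mm in cross-section, from z = 0 to the seat underside, each flush with a corner of the seat. Four stretchers, 38 mm wide and 26 mm tall, connect adjacent legs with their undersides at z = 291 mm, each running between the inner faces of the legs it joins and aligned with the legs' outer faces on the other axis.

B is a spool: two coaxial disc flanges of radius 64 mm and thickness 6 mm, joined by a core cylinder of radius 42 mm and height 200 mm. The lower flange rests on z = 0 and the three cylinders share a vertical axis.

The spool is on top of the stool.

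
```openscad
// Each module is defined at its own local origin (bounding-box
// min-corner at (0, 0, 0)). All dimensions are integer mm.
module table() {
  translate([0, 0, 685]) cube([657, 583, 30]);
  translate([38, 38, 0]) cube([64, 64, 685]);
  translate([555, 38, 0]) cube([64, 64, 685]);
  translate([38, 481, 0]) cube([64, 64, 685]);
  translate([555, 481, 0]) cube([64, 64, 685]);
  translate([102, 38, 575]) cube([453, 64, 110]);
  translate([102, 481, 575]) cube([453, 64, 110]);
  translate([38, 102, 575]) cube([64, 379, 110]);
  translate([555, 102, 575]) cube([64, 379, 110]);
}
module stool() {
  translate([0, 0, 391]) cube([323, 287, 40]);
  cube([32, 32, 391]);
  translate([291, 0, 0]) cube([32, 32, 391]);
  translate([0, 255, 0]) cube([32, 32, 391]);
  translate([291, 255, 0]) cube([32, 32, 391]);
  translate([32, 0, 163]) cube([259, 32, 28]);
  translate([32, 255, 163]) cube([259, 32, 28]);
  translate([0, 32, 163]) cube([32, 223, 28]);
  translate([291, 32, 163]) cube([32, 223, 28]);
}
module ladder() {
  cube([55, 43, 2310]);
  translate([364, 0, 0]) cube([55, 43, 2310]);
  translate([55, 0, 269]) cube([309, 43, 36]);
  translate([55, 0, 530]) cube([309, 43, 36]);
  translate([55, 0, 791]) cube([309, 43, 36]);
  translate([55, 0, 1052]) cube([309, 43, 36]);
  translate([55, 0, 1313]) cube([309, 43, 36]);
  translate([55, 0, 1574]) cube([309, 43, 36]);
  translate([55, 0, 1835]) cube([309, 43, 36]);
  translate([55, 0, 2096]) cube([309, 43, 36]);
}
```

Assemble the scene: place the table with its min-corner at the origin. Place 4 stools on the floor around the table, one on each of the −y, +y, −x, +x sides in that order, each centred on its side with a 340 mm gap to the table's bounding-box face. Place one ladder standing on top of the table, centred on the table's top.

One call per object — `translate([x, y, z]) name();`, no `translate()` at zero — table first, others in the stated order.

table();
translate([167, -627, 0]) stool();
translate([167, 923, 0]) stool();
translate([-663, 148, 0]) stool();
translate([997, 148, 0]) stool();
translate([119, 270, 715]) ladder();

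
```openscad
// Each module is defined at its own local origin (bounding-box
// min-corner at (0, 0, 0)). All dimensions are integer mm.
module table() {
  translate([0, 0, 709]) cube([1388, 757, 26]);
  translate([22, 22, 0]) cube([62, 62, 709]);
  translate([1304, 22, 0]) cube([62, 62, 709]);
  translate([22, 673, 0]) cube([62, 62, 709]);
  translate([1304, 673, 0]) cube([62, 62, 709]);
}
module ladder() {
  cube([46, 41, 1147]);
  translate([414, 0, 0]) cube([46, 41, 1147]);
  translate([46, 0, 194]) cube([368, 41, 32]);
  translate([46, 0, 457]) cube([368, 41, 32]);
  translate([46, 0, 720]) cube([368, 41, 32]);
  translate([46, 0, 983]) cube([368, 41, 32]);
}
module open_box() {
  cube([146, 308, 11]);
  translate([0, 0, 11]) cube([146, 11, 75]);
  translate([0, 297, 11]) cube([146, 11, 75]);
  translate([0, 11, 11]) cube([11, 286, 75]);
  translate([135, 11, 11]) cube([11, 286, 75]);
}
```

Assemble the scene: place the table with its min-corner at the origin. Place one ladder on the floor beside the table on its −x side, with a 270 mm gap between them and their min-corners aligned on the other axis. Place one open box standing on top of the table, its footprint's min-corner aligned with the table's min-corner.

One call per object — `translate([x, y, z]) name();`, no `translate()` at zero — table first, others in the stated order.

table();
translate([-730, 0, 0]) ladder();
translate([0, 0, 735]) open_box();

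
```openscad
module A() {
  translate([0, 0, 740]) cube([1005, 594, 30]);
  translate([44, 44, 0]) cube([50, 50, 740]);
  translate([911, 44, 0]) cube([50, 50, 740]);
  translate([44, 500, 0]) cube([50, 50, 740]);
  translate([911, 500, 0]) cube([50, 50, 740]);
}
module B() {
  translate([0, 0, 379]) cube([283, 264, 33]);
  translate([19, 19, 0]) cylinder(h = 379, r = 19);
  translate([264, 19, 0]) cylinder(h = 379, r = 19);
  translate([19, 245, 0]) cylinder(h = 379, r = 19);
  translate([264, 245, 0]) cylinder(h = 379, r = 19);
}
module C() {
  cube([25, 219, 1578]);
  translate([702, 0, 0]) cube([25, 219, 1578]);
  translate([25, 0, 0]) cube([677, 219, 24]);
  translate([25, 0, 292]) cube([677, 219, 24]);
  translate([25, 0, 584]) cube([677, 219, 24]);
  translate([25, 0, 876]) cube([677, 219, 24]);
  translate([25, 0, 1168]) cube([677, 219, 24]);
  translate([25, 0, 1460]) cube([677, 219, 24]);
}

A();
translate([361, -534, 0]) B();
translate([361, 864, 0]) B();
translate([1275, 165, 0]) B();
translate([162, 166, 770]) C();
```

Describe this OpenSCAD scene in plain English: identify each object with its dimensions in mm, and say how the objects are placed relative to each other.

A is a table with a 1005×594 mm rectangular top, 30 mm thick, top surface at z = 770 mm, supported by four 50×50 mm square legs, each inset 44 mm from the nearest pair of top edges, running from the floor.

B is a simple wooden stool: a rectangular seat 283 mm (x) by 264 mm (y), 33 mm thick, top face at z = 412 mm, on four round legs, each 38 mm in diameter. The legs rest on z = 0, each leg's axis is inset half a diameter from the nearest pair of seat edges (so the leg's bounding box is flush with the corner).

C is a bookshelf 727 mm wide overall, 219 mm deep and 1578 mm tall. The two sides are 25 mm thick vertical panels. 6 horizontal shelves of 24 mm thickness span between the inner faces of the sides; the lowest shelf sits on the floor and shelves are stacked with a clear vertical gap of 268 mm between each pair.

Three stools sit around the table at the −y, +y, +x sides. The bookshelf is on top of the table.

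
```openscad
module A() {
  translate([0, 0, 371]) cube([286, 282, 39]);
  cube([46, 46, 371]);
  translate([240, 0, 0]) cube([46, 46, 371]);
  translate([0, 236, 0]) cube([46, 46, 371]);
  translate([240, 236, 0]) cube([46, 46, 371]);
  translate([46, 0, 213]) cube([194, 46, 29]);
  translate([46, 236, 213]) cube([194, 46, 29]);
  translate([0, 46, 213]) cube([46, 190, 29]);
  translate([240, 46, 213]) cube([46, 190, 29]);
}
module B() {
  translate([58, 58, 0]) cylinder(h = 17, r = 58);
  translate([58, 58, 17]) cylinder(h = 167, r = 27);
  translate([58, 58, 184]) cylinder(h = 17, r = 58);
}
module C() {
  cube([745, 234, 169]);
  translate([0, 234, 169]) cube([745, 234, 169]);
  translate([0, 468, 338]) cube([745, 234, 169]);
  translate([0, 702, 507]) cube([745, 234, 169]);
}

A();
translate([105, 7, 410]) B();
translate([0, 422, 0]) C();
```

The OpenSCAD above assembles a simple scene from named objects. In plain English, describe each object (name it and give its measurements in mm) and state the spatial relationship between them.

A is a simple wooden stool: a rectangular seat 286 mm (x) by 282 mm (y), 39 mm thick, top face at z = 410 mm, on four square legs, each 46×46 mm in cross-section. The legs rest on z = 0, each flush with a corner of the seat. Four stretchers, 46 mm wide and 29 mm tall, connect adjacent legs with their undersides at z = 213 mm, each running between the inner faces of the legs it joins and aligned with the legs' outer faces on the other axis.

B is a spool: two coaxial disc flanges of radius 58 mm and thickness 17 mm, joined by a core cylinder of radius 27 mm and height 167 mm. The lower flange rests on z = 0 and the three cylinders share a vertical axis.

C is a run of 4 identical solid stair steps. Each tread is 745×234 mm and each step block is 169 mm high. Step 1 rests on the floor; step k is offset from step 1 by (k−1)×234 mm in y and (k−1)×169 mm in z.

The spool is on top of the stool. The staircase is on the floor beside the stool on its +y side.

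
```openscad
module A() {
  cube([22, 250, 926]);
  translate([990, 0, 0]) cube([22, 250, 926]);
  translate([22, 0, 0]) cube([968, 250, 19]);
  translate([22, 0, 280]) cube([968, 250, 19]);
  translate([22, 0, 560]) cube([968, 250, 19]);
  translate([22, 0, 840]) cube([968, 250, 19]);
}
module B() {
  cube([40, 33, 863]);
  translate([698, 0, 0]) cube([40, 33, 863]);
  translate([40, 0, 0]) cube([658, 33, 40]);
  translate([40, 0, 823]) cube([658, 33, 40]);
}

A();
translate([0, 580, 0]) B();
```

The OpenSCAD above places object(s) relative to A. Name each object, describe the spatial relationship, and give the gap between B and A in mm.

The picture frame's nearest face is 330 mm from the bookshelf's +y face.

A is a bookshelf. B is a picture frame. The picture frame is on the floor beside the bookshelf on its +y side. The gap between the picture frame and the bookshelf is 330 mm.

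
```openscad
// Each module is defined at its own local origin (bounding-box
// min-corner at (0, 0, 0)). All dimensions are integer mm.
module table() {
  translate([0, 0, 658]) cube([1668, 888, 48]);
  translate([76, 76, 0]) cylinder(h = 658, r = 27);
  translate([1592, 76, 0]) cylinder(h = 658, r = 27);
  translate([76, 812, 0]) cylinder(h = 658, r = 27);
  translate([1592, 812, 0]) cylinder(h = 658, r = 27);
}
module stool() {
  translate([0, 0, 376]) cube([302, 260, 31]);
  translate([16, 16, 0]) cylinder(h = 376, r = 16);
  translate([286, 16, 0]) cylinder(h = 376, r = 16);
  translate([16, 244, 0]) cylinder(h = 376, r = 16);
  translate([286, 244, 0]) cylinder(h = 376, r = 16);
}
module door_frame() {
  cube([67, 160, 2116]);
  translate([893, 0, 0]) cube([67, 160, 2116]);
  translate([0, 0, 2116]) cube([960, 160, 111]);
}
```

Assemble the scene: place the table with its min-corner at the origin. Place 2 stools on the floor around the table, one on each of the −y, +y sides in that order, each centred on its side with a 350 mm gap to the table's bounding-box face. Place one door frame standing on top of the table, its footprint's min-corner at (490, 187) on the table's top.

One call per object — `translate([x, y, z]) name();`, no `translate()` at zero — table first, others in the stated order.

table();
translate([683, -610, 0]) stool();
translate([683, 1238, 0]) stool();
translate([490, 187, 706]) door_frame();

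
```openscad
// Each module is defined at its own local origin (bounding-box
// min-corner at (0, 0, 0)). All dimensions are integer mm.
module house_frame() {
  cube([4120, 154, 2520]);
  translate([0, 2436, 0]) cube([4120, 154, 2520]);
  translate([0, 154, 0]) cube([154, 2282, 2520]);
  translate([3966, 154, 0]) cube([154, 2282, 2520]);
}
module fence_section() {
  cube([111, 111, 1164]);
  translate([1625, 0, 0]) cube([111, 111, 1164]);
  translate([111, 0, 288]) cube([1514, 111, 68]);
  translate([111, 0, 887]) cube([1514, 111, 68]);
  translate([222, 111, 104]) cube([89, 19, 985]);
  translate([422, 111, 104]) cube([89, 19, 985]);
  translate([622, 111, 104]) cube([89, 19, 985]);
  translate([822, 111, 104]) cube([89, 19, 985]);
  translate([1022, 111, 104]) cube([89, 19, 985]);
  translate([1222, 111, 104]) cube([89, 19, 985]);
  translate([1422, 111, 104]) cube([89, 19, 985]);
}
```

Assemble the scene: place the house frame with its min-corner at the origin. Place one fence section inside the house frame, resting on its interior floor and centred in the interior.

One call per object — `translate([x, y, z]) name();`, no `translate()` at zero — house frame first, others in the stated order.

house_frame();
translate([1192, 1230, 0]) fence_section();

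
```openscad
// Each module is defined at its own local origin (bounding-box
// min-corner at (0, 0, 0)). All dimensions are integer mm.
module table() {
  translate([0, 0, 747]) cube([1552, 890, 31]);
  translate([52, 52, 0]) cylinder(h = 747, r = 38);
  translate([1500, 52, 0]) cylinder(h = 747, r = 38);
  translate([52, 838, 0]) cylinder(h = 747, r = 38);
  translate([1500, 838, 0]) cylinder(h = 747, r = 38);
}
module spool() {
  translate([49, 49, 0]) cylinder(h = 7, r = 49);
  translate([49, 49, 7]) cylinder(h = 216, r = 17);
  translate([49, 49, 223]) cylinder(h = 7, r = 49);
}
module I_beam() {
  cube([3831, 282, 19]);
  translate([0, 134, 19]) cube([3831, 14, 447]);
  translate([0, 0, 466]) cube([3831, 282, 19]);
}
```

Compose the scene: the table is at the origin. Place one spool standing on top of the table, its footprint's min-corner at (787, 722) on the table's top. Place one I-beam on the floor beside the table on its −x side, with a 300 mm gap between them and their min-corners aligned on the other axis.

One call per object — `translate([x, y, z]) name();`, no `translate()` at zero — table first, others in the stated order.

table();
translate([787, 722, 778]) spool();
translate([-4131, 0, 0]) I_beam();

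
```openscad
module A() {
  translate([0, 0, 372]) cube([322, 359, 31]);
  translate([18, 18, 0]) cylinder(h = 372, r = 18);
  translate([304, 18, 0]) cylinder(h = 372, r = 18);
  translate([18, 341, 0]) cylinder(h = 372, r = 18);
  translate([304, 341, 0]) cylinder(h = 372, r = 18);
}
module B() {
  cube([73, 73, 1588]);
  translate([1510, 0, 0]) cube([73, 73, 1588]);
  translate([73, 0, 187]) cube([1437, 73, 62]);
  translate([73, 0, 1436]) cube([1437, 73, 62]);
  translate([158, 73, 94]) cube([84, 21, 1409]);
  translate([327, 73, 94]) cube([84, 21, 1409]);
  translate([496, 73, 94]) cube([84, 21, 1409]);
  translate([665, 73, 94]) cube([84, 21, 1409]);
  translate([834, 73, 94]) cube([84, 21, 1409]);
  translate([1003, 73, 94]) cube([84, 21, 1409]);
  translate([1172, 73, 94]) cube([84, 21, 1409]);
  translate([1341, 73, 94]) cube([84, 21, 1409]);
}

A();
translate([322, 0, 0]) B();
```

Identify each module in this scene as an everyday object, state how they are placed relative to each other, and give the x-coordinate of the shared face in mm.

A is a stool. B is a fence section. The fence section is against the stool's +x side, with their −y faces flush. The x-coordinate of the shared face is 322 mm.

The stool's +x face and the fence section's −x face are both at x = 322 mm.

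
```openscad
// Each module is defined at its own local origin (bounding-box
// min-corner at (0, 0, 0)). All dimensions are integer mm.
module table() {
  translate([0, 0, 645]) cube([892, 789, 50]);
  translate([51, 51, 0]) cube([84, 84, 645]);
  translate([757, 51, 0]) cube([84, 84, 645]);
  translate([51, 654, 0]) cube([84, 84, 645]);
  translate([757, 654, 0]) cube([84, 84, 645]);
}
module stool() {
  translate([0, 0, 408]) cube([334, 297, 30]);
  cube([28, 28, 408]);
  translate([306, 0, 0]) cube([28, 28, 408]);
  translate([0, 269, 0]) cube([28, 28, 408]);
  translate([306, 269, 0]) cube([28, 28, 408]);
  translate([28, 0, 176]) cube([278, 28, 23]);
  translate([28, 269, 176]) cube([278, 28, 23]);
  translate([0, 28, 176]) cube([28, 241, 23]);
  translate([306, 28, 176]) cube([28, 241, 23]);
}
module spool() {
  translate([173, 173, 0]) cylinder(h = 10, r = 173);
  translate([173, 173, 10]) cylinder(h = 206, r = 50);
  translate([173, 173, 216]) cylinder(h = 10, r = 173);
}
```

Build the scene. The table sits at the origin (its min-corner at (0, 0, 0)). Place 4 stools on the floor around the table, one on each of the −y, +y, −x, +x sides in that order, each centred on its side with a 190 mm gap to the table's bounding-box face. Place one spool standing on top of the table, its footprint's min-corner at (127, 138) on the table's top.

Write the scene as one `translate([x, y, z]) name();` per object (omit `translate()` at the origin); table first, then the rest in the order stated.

table();
translate([279, -487, 0]) stool();
translate([279, 979, 0]) stool();
translate([-524, 246, 0]) stool();
translate([1082, 246, 0]) stool();
translate([127, 138, 695]) spool();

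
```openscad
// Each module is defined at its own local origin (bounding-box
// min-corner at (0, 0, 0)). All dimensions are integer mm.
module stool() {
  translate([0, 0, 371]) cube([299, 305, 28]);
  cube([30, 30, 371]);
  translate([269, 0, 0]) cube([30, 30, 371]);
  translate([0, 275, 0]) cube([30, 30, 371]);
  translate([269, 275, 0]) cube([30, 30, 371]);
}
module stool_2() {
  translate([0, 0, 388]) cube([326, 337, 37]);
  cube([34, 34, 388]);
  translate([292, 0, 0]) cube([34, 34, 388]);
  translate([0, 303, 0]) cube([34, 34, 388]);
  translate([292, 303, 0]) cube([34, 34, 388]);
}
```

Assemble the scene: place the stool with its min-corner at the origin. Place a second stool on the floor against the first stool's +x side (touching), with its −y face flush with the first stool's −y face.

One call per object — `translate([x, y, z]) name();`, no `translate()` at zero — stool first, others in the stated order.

stool();
translate([299, 0, 0]) stool_2();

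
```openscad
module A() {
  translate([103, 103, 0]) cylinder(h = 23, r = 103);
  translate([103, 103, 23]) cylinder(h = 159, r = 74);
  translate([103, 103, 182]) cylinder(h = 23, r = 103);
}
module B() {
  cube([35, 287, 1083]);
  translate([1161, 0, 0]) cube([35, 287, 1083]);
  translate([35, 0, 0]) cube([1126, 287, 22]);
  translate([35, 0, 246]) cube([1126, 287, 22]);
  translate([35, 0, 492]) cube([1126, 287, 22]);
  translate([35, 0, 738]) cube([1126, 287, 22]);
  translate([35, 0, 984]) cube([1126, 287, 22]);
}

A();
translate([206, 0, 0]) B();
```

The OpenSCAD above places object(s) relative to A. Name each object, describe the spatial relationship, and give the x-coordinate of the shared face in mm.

A is a spool. B is a bookshelf. The bookshelf is against the spool's +x side, with their −y faces flush. The x-coordinate of the shared face is 206 mm.

The spool's +x face and the bookshelf's −x face are both at x = 206 mm.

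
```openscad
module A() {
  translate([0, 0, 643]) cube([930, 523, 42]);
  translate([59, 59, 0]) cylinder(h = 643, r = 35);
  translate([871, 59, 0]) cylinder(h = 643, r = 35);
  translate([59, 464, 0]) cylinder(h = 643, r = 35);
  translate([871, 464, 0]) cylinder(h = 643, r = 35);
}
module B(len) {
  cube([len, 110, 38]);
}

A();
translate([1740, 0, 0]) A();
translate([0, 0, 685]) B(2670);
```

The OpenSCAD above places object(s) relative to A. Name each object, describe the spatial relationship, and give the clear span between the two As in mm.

A is a table. B is a beam. A beam spans the tops of two tables. The clear span between the two tables is 810 mm.

Second table starts at x = 1740; first ends at x = 930; clear span = 1740 − 930 = 810 mm.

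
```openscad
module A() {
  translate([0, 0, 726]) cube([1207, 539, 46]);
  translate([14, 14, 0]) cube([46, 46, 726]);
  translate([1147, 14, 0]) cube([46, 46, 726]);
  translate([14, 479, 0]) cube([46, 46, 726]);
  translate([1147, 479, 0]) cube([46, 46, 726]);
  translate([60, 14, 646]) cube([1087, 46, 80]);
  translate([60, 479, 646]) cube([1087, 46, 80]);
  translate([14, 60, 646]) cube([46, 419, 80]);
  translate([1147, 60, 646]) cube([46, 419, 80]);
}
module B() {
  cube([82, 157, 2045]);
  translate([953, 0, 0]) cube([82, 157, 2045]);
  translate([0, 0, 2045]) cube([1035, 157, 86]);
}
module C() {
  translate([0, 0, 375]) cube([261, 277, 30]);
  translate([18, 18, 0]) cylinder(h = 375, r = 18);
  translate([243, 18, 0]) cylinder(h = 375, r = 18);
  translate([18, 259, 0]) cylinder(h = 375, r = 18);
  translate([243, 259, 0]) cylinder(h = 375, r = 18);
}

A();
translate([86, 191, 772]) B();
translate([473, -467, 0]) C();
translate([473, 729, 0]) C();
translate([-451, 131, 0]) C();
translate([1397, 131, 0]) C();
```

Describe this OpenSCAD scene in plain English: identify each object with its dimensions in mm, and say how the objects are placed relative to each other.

A is a rectangular dining table. The top is 1207×539×46 mm with its upper surface at z = 772 mm. It stands on four 46×46 mm square legs, each inset 14 mm from the nearest pair of top edges, running from the floor to the underside of the top. Four apron rails, 46 mm thick and 80 mm tall, run between adjacent legs with their top edges flush with the underside of the top and their outer faces flush with the legs' outer faces.

B is a rectangular door frame: two vertical jambs of 82×157 mm section, 2045 mm tall, with a clear opening 871 mm wide between their inner faces. A header 86 mm tall and 157 mm deep lies on top of the jambs and spans the full outside width.

C is a four-legged stool. The seat is a 261×277×30 mm slab whose top surface is at z = 405 mm; four round legs, each 36 mm in diameter, run from the floor (z = 0) to the underside of the seat, each leg's axis is inset half a diameter from the nearest pair of seat edges (so the leg's bounding box is flush with the corner).

The door frame is on top of the table, centred. Four stools sit around the table at the −y, +y, −x, +x sides.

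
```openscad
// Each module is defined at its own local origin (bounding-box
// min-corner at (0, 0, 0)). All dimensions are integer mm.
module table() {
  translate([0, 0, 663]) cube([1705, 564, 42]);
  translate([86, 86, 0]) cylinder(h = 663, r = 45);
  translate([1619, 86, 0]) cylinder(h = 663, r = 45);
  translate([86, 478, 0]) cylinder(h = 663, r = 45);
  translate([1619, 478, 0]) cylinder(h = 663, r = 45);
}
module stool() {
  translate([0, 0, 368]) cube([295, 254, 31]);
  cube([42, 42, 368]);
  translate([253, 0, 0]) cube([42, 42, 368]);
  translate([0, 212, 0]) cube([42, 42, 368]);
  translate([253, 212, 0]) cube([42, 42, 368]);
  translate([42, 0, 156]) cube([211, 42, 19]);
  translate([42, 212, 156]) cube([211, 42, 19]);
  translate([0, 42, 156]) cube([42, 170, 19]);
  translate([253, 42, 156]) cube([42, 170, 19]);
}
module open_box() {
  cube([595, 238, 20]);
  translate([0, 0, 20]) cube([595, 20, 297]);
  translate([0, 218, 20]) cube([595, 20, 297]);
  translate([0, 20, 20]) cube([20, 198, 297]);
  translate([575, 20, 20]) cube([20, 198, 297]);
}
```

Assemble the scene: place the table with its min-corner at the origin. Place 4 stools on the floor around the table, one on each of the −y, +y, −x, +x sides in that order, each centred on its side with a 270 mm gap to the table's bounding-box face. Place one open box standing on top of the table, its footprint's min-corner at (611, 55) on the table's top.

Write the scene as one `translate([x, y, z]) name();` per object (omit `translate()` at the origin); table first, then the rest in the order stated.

table();
translate([705, -524, 0]) stool();
translate([705, 834, 0]) stool();
translate([-565, 155, 0]) stool();
translate([1975, 155, 0]) stool();
translate([611, 55, 705]) open_box();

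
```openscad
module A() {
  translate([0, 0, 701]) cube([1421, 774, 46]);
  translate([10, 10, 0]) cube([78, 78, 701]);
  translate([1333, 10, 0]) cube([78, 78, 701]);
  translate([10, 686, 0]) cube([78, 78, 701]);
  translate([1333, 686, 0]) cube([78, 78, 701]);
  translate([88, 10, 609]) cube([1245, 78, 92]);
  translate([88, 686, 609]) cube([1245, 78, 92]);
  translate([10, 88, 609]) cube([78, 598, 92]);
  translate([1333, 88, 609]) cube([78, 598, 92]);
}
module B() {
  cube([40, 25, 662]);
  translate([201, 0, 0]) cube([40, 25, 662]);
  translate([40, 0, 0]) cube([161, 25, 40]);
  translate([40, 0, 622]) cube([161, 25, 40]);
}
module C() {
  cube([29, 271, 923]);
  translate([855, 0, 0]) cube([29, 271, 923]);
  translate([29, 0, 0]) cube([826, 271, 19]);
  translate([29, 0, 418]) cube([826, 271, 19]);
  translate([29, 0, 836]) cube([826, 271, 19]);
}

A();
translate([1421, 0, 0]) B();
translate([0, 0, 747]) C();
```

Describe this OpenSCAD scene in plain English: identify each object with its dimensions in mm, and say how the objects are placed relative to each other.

A is a table: top 1421 mm (x) × 774 mm (y), 46 mm thick, upper face at z = 747 mm, on four 78×78 mm square legs, each inset 10 mm from the nearest pair of top edges, running from z = 0 to the bottom of the top. Four apron rails, 78 mm thick and 92 mm tall, run between adjacent legs with their top edges flush with the underside of the top and their outer faces flush with the legs' outer faces.

B is a picture frame with a 161×582 mm rectangular opening (x by z) and a uniform 40 mm border on every side. Frame depth is 25 mm along y. It is built from two vertical stiles running the full outside height and two horizontal rails spanning the gap between the stiles.

C is a bookshelf 884 mm wide overall, 271 mm deep and 923 mm tall. The two sides are 29 mm thick vertical panels. 3 horizontal shelves of 19 mm thickness span between the inner faces of the sides; the lowest shelf sits on the floor and shelves are stacked with a clear vertical gap of 399 mm between each pair.

The picture frame is against the table's +x side, with their −y faces flush. The bookshelf is on top of the table.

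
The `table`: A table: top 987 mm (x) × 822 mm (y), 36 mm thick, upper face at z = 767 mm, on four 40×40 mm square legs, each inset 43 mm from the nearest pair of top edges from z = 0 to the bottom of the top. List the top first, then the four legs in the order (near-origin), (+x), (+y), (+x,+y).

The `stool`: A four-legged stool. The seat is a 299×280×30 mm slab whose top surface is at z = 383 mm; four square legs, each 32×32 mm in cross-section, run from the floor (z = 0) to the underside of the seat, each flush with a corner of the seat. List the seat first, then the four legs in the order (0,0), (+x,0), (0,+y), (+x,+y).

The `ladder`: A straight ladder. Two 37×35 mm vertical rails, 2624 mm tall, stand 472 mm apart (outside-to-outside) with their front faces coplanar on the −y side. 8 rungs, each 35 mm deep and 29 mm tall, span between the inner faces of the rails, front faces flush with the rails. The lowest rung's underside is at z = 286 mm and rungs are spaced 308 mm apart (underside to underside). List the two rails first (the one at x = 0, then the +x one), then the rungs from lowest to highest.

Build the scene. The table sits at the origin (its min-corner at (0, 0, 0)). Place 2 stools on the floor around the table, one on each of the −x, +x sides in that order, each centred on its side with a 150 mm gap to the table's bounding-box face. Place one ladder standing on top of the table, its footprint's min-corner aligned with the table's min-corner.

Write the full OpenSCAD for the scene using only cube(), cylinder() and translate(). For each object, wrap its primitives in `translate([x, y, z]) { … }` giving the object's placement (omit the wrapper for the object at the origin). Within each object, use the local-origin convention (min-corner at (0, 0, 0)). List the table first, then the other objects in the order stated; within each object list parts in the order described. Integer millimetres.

translate([0, 0, 731]) cube([987, 822, 36]);
translate([43, 43, 0]) cube([40, 40, 731]);
translate([904, 43, 0]) cube([40, 40, 731]);
translate([43, 739, 0]) cube([40, 40, 731]);
translate([904, 739, 0]) cube([40, 40, 731]);
translate([-449, 271, 0]) {
  translate([0, 0, 353]) cube([299, 280, 30]);
  cube([32, 32, 353]);
  translate([267, 0, 0]) cube([32, 32, 353]);
  translate([0, 248, 0]) cube([32, 32, 353]);
  translate([267, 248, 0]) cube([32, 32, 353]);
}
translate([1137, 271, 0]) {
  translate([0, 0, 353]) cube([299, 280, 30]);
  cube([32, 32, 353]);
  translate([267, 0, 0]) cube([32, 32, 353]);
  translate([0, 248, 0]) cube([32, 32, 353]);
  translate([267, 248, 0]) cube([32, 32, 353]);
}
translate([0, 0, 767]) {
  cube([37, 35, 2624]);
  translate([435, 0, 0]) cube([37, 35, 2624]);
  translate([37, 0, 286]) cube([398, 35, 29]);
  translate([37, 0, 594]) cube([398, 35, 29]);
  translate([37, 0, 902]) cube([398, 35, 29]);
  translate([37, 0, 1210]) cube([398, 35, 29]);
  translate([37, 0, 1518]) cube([398, 35, 29]);
  translate([37, 0, 1826]) cube([398, 35, 29]);
  translate([37, 0, 2134]) cube([398, 35, 29]);
  translate([37, 0, 2442]) cube([398, 35, 29]);
}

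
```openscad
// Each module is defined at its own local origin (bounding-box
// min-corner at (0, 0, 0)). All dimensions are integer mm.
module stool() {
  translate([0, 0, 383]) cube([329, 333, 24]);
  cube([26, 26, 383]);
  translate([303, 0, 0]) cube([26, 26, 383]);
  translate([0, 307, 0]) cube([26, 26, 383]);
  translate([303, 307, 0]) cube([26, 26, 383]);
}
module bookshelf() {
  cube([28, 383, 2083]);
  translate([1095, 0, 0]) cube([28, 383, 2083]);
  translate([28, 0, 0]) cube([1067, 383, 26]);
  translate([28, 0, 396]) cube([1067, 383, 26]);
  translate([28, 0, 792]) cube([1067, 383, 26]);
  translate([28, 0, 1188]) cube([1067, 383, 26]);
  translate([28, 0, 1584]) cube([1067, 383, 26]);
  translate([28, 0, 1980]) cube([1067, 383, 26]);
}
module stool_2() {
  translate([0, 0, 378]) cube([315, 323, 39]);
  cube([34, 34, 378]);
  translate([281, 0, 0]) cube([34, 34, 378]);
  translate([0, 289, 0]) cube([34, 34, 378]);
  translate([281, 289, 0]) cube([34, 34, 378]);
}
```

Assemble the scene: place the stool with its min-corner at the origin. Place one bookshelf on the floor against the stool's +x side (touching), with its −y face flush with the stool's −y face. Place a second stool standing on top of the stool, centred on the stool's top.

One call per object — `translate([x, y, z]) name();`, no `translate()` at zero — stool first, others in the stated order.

stool();
translate([329, 0, 0]) bookshelf();
translate([7, 5, 407]) stool_2();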